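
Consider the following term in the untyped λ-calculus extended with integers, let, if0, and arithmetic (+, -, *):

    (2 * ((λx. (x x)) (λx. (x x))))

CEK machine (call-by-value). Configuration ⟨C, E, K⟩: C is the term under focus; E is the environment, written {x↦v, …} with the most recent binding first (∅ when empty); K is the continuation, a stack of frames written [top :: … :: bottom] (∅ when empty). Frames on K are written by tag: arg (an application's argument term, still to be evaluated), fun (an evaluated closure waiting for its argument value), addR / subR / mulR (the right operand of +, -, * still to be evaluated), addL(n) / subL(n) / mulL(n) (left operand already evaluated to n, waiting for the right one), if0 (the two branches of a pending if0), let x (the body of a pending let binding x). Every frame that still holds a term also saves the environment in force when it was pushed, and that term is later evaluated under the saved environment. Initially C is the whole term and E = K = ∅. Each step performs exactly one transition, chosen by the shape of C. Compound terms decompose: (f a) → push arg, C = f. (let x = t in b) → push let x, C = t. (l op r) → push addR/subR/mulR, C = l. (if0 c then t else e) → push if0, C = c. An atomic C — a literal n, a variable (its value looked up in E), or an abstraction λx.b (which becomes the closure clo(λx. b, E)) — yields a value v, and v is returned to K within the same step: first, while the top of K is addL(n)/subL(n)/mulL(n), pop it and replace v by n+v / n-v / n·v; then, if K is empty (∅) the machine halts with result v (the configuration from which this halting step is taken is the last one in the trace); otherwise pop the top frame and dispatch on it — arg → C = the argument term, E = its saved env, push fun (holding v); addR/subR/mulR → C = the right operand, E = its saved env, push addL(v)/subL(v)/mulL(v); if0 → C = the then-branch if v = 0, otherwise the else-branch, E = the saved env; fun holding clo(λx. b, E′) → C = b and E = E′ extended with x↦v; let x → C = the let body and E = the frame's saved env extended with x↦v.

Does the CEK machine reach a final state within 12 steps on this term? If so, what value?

[0] [C=(2 * ((λx. (x x)) (λx. (x x)))) | E=∅ | K=∅]
[1] [C=2 | E=∅ | K=[mulR]]
[2] [C=((λx. (x x)) (λx. (x x))) | E=∅ | K=[mulL(2)]]
[3] [C=(λx. (x x)) | E=∅ | K=[arg :: mulL(2)]]
[4] [C=(λx. (x x)) | E=∅ | K=[fun :: mulL(2)]]
[5] [C=(x x) | E={x↦clo(λx. (x x), ∅)} | K=[mulL(2)]]
[6] [C=x | E={x↦clo(λx. (x x), ∅)} | K=[arg :: mulL(2)]]
[7] [C=x | E={x↦clo(λx. (x x), ∅)} | K=[fun :: mulL(2)]]
… configuration repeats with period 3 (steps 5–7 recur indefinitely) …

Answer: DIVERGES (no final state within 12 steps)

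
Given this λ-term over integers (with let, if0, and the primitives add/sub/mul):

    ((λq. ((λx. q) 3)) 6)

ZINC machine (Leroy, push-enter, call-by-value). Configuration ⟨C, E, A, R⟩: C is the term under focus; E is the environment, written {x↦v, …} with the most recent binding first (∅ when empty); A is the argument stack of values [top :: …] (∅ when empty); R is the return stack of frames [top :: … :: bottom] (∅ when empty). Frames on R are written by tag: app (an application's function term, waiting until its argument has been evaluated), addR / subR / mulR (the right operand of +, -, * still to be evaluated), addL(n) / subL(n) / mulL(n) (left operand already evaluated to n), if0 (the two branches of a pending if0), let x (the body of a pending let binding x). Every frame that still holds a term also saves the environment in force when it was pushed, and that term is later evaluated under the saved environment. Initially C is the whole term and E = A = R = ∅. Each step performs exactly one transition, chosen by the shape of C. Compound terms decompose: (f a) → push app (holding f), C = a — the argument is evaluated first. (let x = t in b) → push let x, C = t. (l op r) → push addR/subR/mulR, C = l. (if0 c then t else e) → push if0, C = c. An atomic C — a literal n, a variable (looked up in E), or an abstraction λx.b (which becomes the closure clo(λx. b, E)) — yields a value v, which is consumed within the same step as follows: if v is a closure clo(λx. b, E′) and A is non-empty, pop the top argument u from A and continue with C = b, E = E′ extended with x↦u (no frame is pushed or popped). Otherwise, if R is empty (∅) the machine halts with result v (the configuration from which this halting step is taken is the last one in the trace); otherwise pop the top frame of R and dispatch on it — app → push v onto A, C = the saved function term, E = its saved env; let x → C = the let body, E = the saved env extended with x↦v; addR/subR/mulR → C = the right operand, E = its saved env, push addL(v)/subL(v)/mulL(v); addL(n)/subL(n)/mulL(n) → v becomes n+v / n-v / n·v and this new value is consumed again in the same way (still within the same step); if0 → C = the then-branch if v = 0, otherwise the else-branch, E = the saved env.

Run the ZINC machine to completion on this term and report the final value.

Answer: 6

Machine steps:
0. <C=((λq. ((λx. q) 3)) 6), E=∅, A=∅, R=∅>
1. <C=6, E=∅, A=∅, R=[app]>
2. <C=(λq. ((λx. q) 3)), E=∅, A=[6], R=∅>
3. <C=((λx. q) 3), E={q↦6}, A=∅, R=∅>
4. <C=3, E={q↦6}, A=∅, R=[app]>
5. <C=(λx. q), E={q↦6}, A=[3], R=∅>
6. <C=q, E={x↦3, q↦6}, A=∅, R=∅>
→ final value 6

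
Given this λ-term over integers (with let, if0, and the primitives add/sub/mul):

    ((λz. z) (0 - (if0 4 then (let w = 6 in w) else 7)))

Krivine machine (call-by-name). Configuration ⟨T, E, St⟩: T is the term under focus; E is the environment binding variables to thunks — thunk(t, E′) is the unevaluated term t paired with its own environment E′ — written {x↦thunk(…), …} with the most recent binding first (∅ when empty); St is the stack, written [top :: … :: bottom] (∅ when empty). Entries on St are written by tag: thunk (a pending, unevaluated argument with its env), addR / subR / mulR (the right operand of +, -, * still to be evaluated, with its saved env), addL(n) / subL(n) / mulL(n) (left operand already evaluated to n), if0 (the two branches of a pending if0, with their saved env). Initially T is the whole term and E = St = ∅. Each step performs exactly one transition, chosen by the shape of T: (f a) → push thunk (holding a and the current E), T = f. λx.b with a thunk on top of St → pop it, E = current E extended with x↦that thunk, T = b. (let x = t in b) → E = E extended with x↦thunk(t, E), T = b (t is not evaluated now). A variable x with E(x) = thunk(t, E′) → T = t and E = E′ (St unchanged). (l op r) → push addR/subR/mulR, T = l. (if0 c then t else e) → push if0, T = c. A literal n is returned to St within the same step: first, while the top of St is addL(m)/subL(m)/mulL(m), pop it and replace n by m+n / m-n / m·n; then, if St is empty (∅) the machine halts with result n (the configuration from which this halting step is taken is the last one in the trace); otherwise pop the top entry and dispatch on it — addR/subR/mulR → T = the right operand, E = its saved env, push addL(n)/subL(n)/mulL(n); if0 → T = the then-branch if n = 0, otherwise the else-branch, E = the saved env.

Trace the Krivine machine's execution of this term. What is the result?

[0] [T=((λz. z) (0 - (if0 4 then (let w = 6 in w) else 7))) | E=∅ | St=∅]
[1] [T=(λz. z) | E=∅ | St=[thunk]]
[2] [T=z | E={z↦thunk((0 - (if0 4 then (let w = 6 in w) else 7)), ∅)} | St=∅]
[3] [T=(0 - (if0 4 then (let w = 6 in w) else 7)) | E=∅ | St=∅]
[4] [T=0 | E=∅ | St=[subR]]
[5] [T=(if0 4 then (let w = 6 in w) else 7) | E=∅ | St=[subL(0)]]
[6] [T=4 | E=∅ | St=[if0 :: subL(0)]]
[7] [T=7 | E=∅ | St=[subL(0)]]
→ final value -7

Answer: -7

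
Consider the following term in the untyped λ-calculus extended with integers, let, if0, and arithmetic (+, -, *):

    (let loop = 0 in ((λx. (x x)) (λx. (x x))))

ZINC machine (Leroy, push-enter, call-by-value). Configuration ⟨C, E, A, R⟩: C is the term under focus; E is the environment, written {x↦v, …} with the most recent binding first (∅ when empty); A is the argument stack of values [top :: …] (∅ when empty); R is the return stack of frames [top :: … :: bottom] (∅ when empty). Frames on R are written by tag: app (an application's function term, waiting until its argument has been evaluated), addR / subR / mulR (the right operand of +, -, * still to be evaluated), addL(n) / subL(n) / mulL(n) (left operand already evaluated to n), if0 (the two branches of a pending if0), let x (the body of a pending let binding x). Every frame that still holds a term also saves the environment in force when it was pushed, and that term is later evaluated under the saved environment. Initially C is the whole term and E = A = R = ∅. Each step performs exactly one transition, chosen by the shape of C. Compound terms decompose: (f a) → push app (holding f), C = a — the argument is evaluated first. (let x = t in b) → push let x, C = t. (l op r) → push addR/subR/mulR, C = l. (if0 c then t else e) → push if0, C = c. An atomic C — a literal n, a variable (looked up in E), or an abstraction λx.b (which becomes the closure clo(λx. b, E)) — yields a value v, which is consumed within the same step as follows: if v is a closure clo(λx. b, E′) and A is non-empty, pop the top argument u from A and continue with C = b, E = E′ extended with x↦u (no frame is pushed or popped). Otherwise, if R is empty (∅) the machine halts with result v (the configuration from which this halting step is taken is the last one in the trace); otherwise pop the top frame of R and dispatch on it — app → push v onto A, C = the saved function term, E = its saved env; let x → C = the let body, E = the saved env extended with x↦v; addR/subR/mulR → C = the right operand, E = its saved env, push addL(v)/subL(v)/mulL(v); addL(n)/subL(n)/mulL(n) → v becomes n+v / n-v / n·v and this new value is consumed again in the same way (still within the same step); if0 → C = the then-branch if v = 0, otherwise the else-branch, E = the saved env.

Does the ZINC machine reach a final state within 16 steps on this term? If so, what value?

[0] <C=(let loop = 0 in ((λx. (x x)) (λx. (x x)))), E=∅, A=∅, R=∅>
[1] <C=0, E=∅, A=∅, R=[let loop]>
[2] <C=((λx. (x x)) (λx. (x x))), E={loop↦0}, A=∅, R=∅>
[3] <C=(λx. (x x)), E={loop↦0}, A=∅, R=[app]>
[4] <C=(λx. (x x)), E={loop↦0}, A=[clo(λx. (x x), {loop↦0})], R=∅>
[5] <C=(x x), E={x↦clo(λx. (x x), {loop↦0}), loop↦0}, A=∅, R=∅>
[6] <C=x, E={x↦clo(λx. (x x), {loop↦0}), loop↦0}, A=∅, R=[app]>
[7] <C=x, E={x↦clo(λx. (x x), {loop↦0}), loop↦0}, A=[clo(λx. (x x), {loop↦0})], R=∅>
… configuration repeats with period 3 (steps 5–7 recur indefinitely) …

Answer: DIVERGES (no final state within 16 steps)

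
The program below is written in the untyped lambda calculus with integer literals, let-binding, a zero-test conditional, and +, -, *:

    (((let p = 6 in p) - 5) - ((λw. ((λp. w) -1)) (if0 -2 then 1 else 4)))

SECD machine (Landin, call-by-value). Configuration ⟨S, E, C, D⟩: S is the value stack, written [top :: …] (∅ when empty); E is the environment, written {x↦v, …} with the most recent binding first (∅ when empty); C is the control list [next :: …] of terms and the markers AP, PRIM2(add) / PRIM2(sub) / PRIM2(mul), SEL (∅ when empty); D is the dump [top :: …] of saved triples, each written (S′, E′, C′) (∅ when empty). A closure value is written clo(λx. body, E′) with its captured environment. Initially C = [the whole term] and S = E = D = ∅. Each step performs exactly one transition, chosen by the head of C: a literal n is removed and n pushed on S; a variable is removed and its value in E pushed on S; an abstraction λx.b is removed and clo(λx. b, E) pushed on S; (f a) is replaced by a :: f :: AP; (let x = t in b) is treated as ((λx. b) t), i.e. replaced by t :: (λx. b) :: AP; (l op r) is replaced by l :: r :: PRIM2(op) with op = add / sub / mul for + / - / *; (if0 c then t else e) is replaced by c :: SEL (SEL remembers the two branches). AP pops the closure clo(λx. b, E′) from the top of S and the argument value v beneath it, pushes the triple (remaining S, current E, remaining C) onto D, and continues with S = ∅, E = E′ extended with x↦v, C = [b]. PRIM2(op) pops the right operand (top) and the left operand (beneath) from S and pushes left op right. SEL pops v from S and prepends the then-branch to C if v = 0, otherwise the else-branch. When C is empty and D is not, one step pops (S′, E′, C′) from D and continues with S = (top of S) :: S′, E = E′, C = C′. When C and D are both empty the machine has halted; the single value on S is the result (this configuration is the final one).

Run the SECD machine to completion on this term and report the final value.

[0] ⟨S=∅; E=∅; C=[(((let p = 6 in p) - 5) - ((λw. ((λp. w) -1)) (if0 -2 then 1 else 4)))]; D=∅⟩
[1] ⟨S=∅; E=∅; C=[((let p = 6 in p) - 5) :: ((λw. ((λp. w) -1)) (if0 -2 then 1 else 4)) :: PRIM2(sub)]; D=∅⟩
[2] ⟨S=∅; E=∅; C=[(let p = 6 in p) :: 5 :: PRIM2(sub) :: ((λw. ((λp. w) -1)) (if0 -2 then 1 else 4)) :: PRIM2(sub)]; D=∅⟩
[3] ⟨S=∅; E=∅; C=[6 :: (λp. p) :: AP :: 5 :: PRIM2(sub) :: ((λw. ((λp. w) -1)) (if0 -2 then 1 else 4)) :: PRIM2(sub)]; D=∅⟩
[4] ⟨S=[6]; E=∅; C=[(λp. p) :: AP :: 5 :: PRIM2(sub) :: ((λw. ((λp. w) -1)) (if0 -2 then 1 else 4)) :: PRIM2(sub)]; D=∅⟩
[5] ⟨S=[clo(λp. p, ∅) :: 6]; E=∅; C=[AP :: 5 :: PRIM2(sub) :: ((λw. ((λp. w) -1)) (if0 -2 then 1 else 4)) :: PRIM2(sub)]; D=∅⟩
[6] ⟨S=∅; E={p↦6}; C=[p]; D=[(∅, ∅, [5 :: PRIM2(sub) :: ((λw. ((λp. w) -1)) (if0 -2 then 1 else 4)) :: PRIM2(sub)])]⟩
[7] ⟨S=[6]; E={p↦6}; C=∅; D=[(∅, ∅, [5 :: PRIM2(sub) :: ((λw. ((λp. w) -1)) (if0 -2 then 1 else 4)) :: PRIM2(sub)])]⟩
[8] ⟨S=[6]; E=∅; C=[5 :: PRIM2(sub) :: ((λw. ((λp. w) -1)) (if0 -2 then 1 else 4)) :: PRIM2(sub)]; D=∅⟩
[9] ⟨S=[5 :: 6]; E=∅; C=[PRIM2(sub) :: ((λw. ((λp. w) -1)) (if0 -2 then 1 else 4)) :: PRIM2(sub)]; D=∅⟩
[10] ⟨S=[1]; E=∅; C=[((λw. ((λp. w) -1)) (if0 -2 then 1 else 4)) :: PRIM2(sub)]; D=∅⟩
[11] ⟨S=[1]; E=∅; C=[(if0 -2 then 1 else 4) :: (λw. ((λp. w) -1)) :: AP :: PRIM2(sub)]; D=∅⟩
[12] ⟨S=[1]; E=∅; C=[-2 :: SEL :: (λw. ((λp. w) -1)) :: AP :: PRIM2(sub)]; D=∅⟩
[13] ⟨S=[-2 :: 1]; E=∅; C=[SEL :: (λw. ((λp. w) -1)) :: AP :: PRIM2(sub)]; D=∅⟩
[14] ⟨S=[1]; E=∅; C=[4 :: (λw. ((λp. w) -1)) :: AP :: PRIM2(sub)]; D=∅⟩
[15] ⟨S=[4 :: 1]; E=∅; C=[(λw. ((λp. w) -1)) :: AP :: PRIM2(sub)]; D=∅⟩
[16] ⟨S=[clo(λw. ((λp. w) -1), ∅) :: 4 :: 1]; E=∅; C=[AP :: PRIM2(sub)]; D=∅⟩
[17] ⟨S=∅; E={w↦4}; C=[((λp. w) -1)]; D=[([1], ∅, [PRIM2(sub)])]⟩
[18] ⟨S=∅; E={w↦4}; C=[-1 :: (λp. w) :: AP]; D=[([1], ∅, [PRIM2(sub)])]⟩
[19] ⟨S=[-1]; E={w↦4}; C=[(λp. w) :: AP]; D=[([1], ∅, [PRIM2(sub)])]⟩
[20] ⟨S=[clo(λp. w, {w↦4}) :: -1]; E={w↦4}; C=[AP]; D=[([1], ∅, [PRIM2(sub)])]⟩
[21] ⟨S=∅; E={p↦-1, w↦4}; C=[w]; D=[(∅, {w↦4}, ∅) :: ([1], ∅, [PRIM2(sub)])]⟩
[22] ⟨S=[4]; E={p↦-1, w↦4}; C=∅; D=[(∅, {w↦4}, ∅) :: ([1], ∅, [PRIM2(sub)])]⟩
[23] ⟨S=[4]; E={w↦4}; C=∅; D=[([1], ∅, [PRIM2(sub)])]⟩
[24] ⟨S=[4 :: 1]; E=∅; C=[PRIM2(sub)]; D=∅⟩
[25] ⟨S=[-3]; E=∅; C=∅; D=∅⟩
→ final value -3

Answer: -3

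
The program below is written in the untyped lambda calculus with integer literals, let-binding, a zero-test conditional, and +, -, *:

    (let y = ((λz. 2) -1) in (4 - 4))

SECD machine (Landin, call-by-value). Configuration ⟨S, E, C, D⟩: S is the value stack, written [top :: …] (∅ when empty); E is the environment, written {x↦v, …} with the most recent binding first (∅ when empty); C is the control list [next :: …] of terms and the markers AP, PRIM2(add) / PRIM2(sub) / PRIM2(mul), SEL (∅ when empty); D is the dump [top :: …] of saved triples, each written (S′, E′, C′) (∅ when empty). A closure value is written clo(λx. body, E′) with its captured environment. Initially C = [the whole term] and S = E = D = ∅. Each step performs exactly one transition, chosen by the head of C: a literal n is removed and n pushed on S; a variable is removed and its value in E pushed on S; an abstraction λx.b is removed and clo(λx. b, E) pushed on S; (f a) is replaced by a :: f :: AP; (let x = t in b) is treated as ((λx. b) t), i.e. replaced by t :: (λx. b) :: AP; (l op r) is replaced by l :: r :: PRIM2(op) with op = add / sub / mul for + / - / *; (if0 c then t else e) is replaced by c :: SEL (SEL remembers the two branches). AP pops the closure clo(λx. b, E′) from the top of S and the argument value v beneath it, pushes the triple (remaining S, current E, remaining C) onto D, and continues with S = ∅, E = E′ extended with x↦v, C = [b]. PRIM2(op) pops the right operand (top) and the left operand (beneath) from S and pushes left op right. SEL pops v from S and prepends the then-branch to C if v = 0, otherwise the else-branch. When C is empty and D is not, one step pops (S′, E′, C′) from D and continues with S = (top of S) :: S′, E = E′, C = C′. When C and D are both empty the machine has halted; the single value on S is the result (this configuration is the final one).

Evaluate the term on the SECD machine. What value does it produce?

Answer: 0

Execution trace:
t=0: <S=∅, E=∅, C=[(let y = ((λz. 2) -1) in (4 - 4))], D=∅>
t=1: <S=∅, E=∅, C=[((λz. 2) -1) :: (λy. (4 - 4)) :: AP], D=∅>
t=2: <S=∅, E=∅, C=[-1 :: (λz. 2) :: AP :: (λy. (4 - 4)) :: AP], D=∅>
t=3: <S=[-1], E=∅, C=[(λz. 2) :: AP :: (λy. (4 - 4)) :: AP], D=∅>
t=4: <S=[clo(λz. 2, ∅) :: -1], E=∅, C=[AP :: (λy. (4 - 4)) :: AP], D=∅>
t=5: <S=∅, E={z↦-1}, C=[2], D=[(∅, ∅, [(λy. (4 - 4)) :: AP])]>
t=6: <S=[2], E={z↦-1}, C=∅, D=[(∅, ∅, [(λy. (4 - 4)) :: AP])]>
t=7: <S=[2], E=∅, C=[(λy. (4 - 4)) :: AP], D=∅>
t=8: <S=[clo(λy. (4 - 4), ∅) :: 2], E=∅, C=[AP], D=∅>
t=9: <S=∅, E={y↦2}, C=[(4 - 4)], D=[(∅, ∅, ∅)]>
t=10: <S=∅, E={y↦2}, C=[4 :: 4 :: PRIM2(sub)], D=[(∅, ∅, ∅)]>
t=11: <S=[4], E={y↦2}, C=[4 :: PRIM2(sub)], D=[(∅, ∅, ∅)]>
t=12: <S=[4 :: 4], E={y↦2}, C=[PRIM2(sub)], D=[(∅, ∅, ∅)]>
t=13: <S=[0], E={y↦2}, C=∅, D=[(∅, ∅, ∅)]>
t=14: <S=[0], E=∅, C=∅, D=∅>
→ final value 0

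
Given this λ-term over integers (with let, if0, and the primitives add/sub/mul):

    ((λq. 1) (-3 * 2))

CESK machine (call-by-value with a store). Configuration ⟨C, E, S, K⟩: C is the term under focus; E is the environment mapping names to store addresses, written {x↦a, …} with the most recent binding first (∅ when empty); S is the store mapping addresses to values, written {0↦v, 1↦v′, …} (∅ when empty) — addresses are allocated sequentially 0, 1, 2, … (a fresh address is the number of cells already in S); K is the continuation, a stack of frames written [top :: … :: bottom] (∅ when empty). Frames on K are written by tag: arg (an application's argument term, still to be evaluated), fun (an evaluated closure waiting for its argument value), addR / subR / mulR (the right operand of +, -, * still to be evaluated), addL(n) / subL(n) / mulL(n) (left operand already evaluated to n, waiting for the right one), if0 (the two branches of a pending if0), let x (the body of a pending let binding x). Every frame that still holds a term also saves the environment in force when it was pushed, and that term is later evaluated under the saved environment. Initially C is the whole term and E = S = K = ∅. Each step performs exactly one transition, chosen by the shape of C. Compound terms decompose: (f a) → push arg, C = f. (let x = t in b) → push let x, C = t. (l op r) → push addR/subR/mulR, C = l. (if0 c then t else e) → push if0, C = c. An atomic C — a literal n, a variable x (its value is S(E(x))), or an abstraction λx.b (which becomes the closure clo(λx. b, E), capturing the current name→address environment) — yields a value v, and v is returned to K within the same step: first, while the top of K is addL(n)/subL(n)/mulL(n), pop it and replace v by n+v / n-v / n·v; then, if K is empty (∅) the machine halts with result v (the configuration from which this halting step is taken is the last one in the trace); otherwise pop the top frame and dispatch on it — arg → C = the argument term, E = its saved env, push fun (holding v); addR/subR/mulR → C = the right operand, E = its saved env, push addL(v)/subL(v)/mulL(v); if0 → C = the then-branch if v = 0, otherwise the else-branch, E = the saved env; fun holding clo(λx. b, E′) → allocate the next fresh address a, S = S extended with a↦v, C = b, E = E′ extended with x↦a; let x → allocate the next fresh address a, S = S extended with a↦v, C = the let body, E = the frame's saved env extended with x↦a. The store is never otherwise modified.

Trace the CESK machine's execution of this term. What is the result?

[0] ⟨C=((λq. 1) (-3 * 2)); E=∅; S=∅; K=∅⟩
[1] ⟨C=(λq. 1); E=∅; S=∅; K=[arg]⟩
[2] ⟨C=(-3 * 2); E=∅; S=∅; K=[fun]⟩
[3] ⟨C=-3; E=∅; S=∅; K=[mulR :: fun]⟩
[4] ⟨C=2; E=∅; S=∅; K=[mulL(-3) :: fun]⟩
[5] ⟨C=1; E={q↦0}; S={0↦-6}; K=∅⟩
→ final value 1

Answer: 1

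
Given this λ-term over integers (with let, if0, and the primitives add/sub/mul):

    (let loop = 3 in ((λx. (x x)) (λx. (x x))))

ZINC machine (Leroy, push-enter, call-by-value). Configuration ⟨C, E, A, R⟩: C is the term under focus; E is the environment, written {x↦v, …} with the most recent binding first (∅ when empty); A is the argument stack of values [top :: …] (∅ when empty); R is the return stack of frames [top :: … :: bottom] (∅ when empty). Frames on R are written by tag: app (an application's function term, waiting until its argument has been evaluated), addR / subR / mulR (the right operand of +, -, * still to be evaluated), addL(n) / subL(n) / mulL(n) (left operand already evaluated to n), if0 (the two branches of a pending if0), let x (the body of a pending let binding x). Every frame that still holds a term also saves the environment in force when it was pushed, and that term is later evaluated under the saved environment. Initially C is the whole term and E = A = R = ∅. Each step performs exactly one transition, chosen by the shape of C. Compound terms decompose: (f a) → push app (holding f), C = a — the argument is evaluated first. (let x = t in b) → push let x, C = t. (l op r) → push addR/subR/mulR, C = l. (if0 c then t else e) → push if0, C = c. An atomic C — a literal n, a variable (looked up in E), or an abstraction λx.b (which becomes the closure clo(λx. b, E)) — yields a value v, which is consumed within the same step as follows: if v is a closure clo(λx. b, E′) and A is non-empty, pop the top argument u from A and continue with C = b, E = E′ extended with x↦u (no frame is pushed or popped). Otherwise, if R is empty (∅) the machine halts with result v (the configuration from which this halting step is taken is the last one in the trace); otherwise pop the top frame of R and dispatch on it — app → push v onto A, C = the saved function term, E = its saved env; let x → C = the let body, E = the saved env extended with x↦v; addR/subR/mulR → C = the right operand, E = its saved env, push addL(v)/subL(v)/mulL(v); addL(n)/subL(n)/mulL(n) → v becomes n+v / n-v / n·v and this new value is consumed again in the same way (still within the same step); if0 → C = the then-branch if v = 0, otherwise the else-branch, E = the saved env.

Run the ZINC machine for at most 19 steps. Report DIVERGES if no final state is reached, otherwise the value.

Answer: DIVERGES (no final state within 19 steps)

Derivation:
step 0: <C=(let loop = 3 in ((λx. (x x)) (λx. (x x)))), E=∅, A=∅, R=∅>
step 1: <C=3, E=∅, A=∅, R=[let loop]>
step 2: <C=((λx. (x x)) (λx. (x x))), E={loop↦3}, A=∅, R=∅>
step 3: <C=(λx. (x x)), E={loop↦3}, A=∅, R=[app]>
step 4: <C=(λx. (x x)), E={loop↦3}, A=[clo(λx. (x x), {loop↦3})], R=∅>
step 5: <C=(x x), E={x↦clo(λx. (x x), {loop↦3}), loop↦3}, A=∅, R=∅>
step 6: <C=x, E={x↦clo(λx. (x x), {loop↦3}), loop↦3}, A=∅, R=[app]>
step 7: <C=x, E={x↦clo(λx. (x x), {loop↦3}), loop↦3}, A=[clo(λx. (x x), {loop↦3})], R=∅>
… configuration repeats with period 3 (steps 5–7 recur indefinitely) …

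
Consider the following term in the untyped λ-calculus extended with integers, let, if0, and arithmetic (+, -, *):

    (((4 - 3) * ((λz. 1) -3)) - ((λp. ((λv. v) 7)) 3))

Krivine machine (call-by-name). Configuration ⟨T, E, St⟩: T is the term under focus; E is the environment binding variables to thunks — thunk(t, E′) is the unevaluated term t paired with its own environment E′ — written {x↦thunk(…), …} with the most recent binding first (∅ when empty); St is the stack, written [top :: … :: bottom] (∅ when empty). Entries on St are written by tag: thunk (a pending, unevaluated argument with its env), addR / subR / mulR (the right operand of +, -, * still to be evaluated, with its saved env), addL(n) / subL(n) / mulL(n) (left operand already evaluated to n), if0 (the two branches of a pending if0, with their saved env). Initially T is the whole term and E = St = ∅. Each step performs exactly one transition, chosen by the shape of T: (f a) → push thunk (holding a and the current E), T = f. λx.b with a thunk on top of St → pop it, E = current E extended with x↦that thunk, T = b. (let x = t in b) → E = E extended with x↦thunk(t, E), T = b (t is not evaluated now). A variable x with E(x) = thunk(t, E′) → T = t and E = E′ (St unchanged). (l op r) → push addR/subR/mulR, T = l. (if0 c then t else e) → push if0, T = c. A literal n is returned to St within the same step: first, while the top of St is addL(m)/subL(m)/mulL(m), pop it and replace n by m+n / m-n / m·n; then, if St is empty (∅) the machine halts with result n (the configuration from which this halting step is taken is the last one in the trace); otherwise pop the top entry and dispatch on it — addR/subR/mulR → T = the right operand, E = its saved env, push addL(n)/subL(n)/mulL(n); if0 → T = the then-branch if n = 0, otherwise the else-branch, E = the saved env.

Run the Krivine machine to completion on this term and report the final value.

t=0: ⟨T=(((4 - 3) * ((λz. 1) -3)) - ((λp. ((λv. v) 7)) 3)); E=∅; St=∅⟩
t=1: ⟨T=((4 - 3) * ((λz. 1) -3)); E=∅; St=[subR]⟩
t=2: ⟨T=(4 - 3); E=∅; St=[mulR :: subR]⟩
t=3: ⟨T=4; E=∅; St=[subR :: mulR :: subR]⟩
t=4: ⟨T=3; E=∅; St=[subL(4) :: mulR :: subR]⟩
t=5: ⟨T=((λz. 1) -3); E=∅; St=[mulL(1) :: subR]⟩
t=6: ⟨T=(λz. 1); E=∅; St=[thunk :: mulL(1) :: subR]⟩
t=7: ⟨T=1; E={z↦thunk(-3, ∅)}; St=[mulL(1) :: subR]⟩
t=8: ⟨T=((λp. ((λv. v) 7)) 3); E=∅; St=[subL(1)]⟩
t=9: ⟨T=(λp. ((λv. v) 7)); E=∅; St=[thunk :: subL(1)]⟩
t=10: ⟨T=((λv. v) 7); E={p↦thunk(3, ∅)}; St=[subL(1)]⟩
t=11: ⟨T=(λv. v); E={p↦thunk(3, ∅)}; St=[thunk :: subL(1)]⟩
t=12: ⟨T=v; E={v↦thunk(7, {p↦thunk(3, ∅)}), p↦thunk(3, ∅)}; St=[subL(1)]⟩
t=13: ⟨T=7; E={p↦thunk(3, ∅)}; St=[subL(1)]⟩
→ final value -6

Answer: -6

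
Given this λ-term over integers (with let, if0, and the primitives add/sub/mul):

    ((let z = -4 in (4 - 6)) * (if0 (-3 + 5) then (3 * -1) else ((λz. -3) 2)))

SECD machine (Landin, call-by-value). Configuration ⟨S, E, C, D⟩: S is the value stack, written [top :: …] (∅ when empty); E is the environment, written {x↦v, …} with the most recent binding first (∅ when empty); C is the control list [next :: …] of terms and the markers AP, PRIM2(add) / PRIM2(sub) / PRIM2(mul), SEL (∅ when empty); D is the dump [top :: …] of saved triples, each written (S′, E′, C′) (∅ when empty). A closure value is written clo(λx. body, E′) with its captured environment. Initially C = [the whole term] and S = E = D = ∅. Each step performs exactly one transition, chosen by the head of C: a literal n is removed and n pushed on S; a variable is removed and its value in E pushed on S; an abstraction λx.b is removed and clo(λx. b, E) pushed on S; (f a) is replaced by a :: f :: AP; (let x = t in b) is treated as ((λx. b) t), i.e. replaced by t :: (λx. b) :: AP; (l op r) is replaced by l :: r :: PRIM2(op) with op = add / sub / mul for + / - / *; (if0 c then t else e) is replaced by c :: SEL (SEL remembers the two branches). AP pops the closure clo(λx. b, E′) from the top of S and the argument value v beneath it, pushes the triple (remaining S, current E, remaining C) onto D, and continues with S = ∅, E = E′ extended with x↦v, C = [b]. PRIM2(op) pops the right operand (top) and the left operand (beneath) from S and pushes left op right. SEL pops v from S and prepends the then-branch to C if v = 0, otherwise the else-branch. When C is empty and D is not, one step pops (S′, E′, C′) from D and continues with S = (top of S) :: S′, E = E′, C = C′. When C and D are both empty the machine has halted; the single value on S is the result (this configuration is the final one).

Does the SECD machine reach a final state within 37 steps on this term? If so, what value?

Answer: 6

Execution trace:
t=0: [S=∅ | E=∅ | C=[((let z = -4 in (4 - 6)) * (if0 (-3 + 5) then (3 * -1) else ((λz. -3) 2)))] | D=∅]
t=1: [S=∅ | E=∅ | C=[(let z = -4 in (4 - 6)) :: (if0 (-3 + 5) then (3 * -1) else ((λz. -3) 2)) :: PRIM2(mul)] | D=∅]
t=2: [S=∅ | E=∅ | C=[-4 :: (λz. (4 - 6)) :: AP :: (if0 (-3 + 5) then (3 * -1) else ((λz. -3) 2)) :: PRIM2(mul)] | D=∅]
t=3: [S=[-4] | E=∅ | C=[(λz. (4 - 6)) :: AP :: (if0 (-3 + 5) then (3 * -1) else ((λz. -3) 2)) :: PRIM2(mul)] | D=∅]
t=4: [S=[clo(λz. (4 - 6), ∅) :: -4] | E=∅ | C=[AP :: (if0 (-3 + 5) then (3 * -1) else ((λz. -3) 2)) :: PRIM2(mul)] | D=∅]
t=5: [S=∅ | E={z↦-4} | C=[(4 - 6)] | D=[(∅, ∅, [(if0 (-3 + 5) then (3 * -1) else ((λz. -3) 2)) :: PRIM2(mul)])]]
t=6: [S=∅ | E={z↦-4} | C=[4 :: 6 :: PRIM2(sub)] | D=[(∅, ∅, [(if0 (-3 + 5) then (3 * -1) else ((λz. -3) 2)) :: PRIM2(mul)])]]
t=7: [S=[4] | E={z↦-4} | C=[6 :: PRIM2(sub)] | D=[(∅, ∅, [(if0 (-3 + 5) then (3 * -1) else ((λz. -3) 2)) :: PRIM2(mul)])]]
t=8: [S=[6 :: 4] | E={z↦-4} | C=[PRIM2(sub)] | D=[(∅, ∅, [(if0 (-3 + 5) then (3 * -1) else ((λz. -3) 2)) :: PRIM2(mul)])]]
t=9: [S=[-2] | E={z↦-4} | C=∅ | D=[(∅, ∅, [(if0 (-3 + 5) then (3 * -1) else ((λz. -3) 2)) :: PRIM2(mul)])]]
t=10: [S=[-2] | E=∅ | C=[(if0 (-3 + 5) then (3 * -1) else ((λz. -3) 2)) :: PRIM2(mul)] | D=∅]
t=11: [S=[-2] | E=∅ | C=[(-3 + 5) :: SEL :: PRIM2(mul)] | D=∅]
t=12: [S=[-2] | E=∅ | C=[-3 :: 5 :: PRIM2(add) :: SEL :: PRIM2(mul)] | D=∅]
t=13: [S=[-3 :: -2] | E=∅ | C=[5 :: PRIM2(add) :: SEL :: PRIM2(mul)] | D=∅]
t=14: [S=[5 :: -3 :: -2] | E=∅ | C=[PRIM2(add) :: SEL :: PRIM2(mul)] | D=∅]
t=15: [S=[2 :: -2] | E=∅ | C=[SEL :: PRIM2(mul)] | D=∅]
t=16: [S=[-2] | E=∅ | C=[((λz. -3) 2) :: PRIM2(mul)] | D=∅]
t=17: [S=[-2] | E=∅ | C=[2 :: (λz. -3) :: AP :: PRIM2(mul)] | D=∅]
t=18: [S=[2 :: -2] | E=∅ | C=[(λz. -3) :: AP :: PRIM2(mul)] | D=∅]
t=19: [S=[clo(λz. -3, ∅) :: 2 :: -2] | E=∅ | C=[AP :: PRIM2(mul)] | D=∅]
t=20: [S=∅ | E={z↦2} | C=[-3] | D=[([-2], ∅, [PRIM2(mul)])]]
t=21: [S=[-3] | E={z↦2} | C=∅ | D=[([-2], ∅, [PRIM2(mul)])]]
t=22: [S=[-3 :: -2] | E=∅ | C=[PRIM2(mul)] | D=∅]
t=23: [S=[6] | E=∅ | C=∅ | D=∅]
→ final value 6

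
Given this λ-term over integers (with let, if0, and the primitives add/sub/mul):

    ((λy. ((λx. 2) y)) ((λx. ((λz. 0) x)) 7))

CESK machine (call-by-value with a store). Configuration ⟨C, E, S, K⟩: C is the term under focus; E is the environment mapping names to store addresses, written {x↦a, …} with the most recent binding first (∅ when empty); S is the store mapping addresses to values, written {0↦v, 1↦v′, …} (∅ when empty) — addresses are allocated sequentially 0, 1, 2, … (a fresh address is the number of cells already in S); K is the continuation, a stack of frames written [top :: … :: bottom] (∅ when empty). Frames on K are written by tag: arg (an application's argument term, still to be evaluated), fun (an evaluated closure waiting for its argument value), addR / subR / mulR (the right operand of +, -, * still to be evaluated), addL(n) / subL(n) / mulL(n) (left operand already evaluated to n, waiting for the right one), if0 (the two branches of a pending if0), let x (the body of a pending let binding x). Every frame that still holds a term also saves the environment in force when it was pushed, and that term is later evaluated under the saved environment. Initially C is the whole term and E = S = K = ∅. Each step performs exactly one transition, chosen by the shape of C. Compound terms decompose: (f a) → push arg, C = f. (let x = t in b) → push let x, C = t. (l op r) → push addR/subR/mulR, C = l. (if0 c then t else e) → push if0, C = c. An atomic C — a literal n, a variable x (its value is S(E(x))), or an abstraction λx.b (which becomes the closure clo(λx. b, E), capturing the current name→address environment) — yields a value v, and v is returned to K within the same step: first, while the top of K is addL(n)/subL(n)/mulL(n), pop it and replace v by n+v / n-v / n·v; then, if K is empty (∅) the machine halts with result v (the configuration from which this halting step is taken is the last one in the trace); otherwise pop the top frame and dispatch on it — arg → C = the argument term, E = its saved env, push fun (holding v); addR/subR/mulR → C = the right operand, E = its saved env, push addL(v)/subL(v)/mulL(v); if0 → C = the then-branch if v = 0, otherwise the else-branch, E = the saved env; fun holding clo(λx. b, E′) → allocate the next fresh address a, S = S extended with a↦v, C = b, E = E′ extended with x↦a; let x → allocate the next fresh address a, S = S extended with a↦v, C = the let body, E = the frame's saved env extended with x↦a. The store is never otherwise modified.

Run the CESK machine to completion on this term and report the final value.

t=0: <C=((λy. ((λx. 2) y)) ((λx. ((λz. 0) x)) 7)), E=∅, S=∅, K=∅>
t=1: <C=(λy. ((λx. 2) y)), E=∅, S=∅, K=[arg]>
t=2: <C=((λx. ((λz. 0) x)) 7), E=∅, S=∅, K=[fun]>
t=3: <C=(λx. ((λz. 0) x)), E=∅, S=∅, K=[arg :: fun]>
t=4: <C=7, E=∅, S=∅, K=[fun :: fun]>
t=5: <C=((λz. 0) x), E={x↦0}, S={0↦7}, K=[fun]>
t=6: <C=(λz. 0), E={x↦0}, S={0↦7}, K=[arg :: fun]>
t=7: <C=x, E={x↦0}, S={0↦7}, K=[fun :: fun]>
t=8: <C=0, E={z↦1, x↦0}, S={0↦7, 1↦7}, K=[fun]>
t=9: <C=((λx. 2) y), E={y↦2}, S={0↦7, 1↦7, 2↦0}, K=∅>
t=10: <C=(λx. 2), E={y↦2}, S={0↦7, 1↦7, 2↦0}, K=[arg]>
t=11: <C=y, E={y↦2}, S={0↦7, 1↦7, 2↦0}, K=[fun]>
t=12: <C=2, E={x↦3, y↦2}, S={0↦7, 1↦7, 2↦0, 3↦0}, K=∅>
→ final value 2

Answer: 2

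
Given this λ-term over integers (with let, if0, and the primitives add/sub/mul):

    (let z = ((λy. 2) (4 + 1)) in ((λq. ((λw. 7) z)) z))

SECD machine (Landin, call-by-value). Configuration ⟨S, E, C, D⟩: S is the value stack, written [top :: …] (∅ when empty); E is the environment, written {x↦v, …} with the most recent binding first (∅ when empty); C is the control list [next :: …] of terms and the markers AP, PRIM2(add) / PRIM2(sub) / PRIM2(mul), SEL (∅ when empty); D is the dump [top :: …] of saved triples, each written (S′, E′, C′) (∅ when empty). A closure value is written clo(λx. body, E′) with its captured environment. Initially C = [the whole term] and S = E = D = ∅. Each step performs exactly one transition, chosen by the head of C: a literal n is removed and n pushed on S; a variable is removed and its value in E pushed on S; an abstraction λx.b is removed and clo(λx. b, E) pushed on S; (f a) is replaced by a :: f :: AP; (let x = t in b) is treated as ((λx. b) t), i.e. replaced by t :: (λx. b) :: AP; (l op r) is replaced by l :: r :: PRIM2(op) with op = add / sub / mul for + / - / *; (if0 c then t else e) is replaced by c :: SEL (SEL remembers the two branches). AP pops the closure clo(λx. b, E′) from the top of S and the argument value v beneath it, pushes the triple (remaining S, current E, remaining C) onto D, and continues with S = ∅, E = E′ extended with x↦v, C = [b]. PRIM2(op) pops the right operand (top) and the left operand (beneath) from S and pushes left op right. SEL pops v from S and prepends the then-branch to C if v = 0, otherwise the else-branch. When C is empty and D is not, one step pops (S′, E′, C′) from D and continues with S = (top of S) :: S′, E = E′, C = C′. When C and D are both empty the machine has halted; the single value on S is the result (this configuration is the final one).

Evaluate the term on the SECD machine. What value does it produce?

t=0: [S=∅ | E=∅ | C=[(let z = ((λy. 2) (4 + 1)) in ((λq. ((λw. 7) z)) z))] | D=∅]
t=1: [S=∅ | E=∅ | C=[((λy. 2) (4 + 1)) :: (λz. ((λq. ((λw. 7) z)) z)) :: AP] | D=∅]
t=2: [S=∅ | E=∅ | C=[(4 + 1) :: (λy. 2) :: AP :: (λz. ((λq. ((λw. 7) z)) z)) :: AP] | D=∅]
t=3: [S=∅ | E=∅ | C=[4 :: 1 :: PRIM2(add) :: (λy. 2) :: AP :: (λz. ((λq. ((λw. 7) z)) z)) :: AP] | D=∅]
t=4: [S=[4] | E=∅ | C=[1 :: PRIM2(add) :: (λy. 2) :: AP :: (λz. ((λq. ((λw. 7) z)) z)) :: AP] | D=∅]
t=5: [S=[1 :: 4] | E=∅ | C=[PRIM2(add) :: (λy. 2) :: AP :: (λz. ((λq. ((λw. 7) z)) z)) :: AP] | D=∅]
t=6: [S=[5] | E=∅ | C=[(λy. 2) :: AP :: (λz. ((λq. ((λw. 7) z)) z)) :: AP] | D=∅]
t=7: [S=[clo(λy. 2, ∅) :: 5] | E=∅ | C=[AP :: (λz. ((λq. ((λw. 7) z)) z)) :: AP] | D=∅]
t=8: [S=∅ | E={y↦5} | C=[2] | D=[(∅, ∅, [(λz. ((λq. ((λw. 7) z)) z)) :: AP])]]
t=9: [S=[2] | E={y↦5} | C=∅ | D=[(∅, ∅, [(λz. ((λq. ((λw. 7) z)) z)) :: AP])]]
t=10: [S=[2] | E=∅ | C=[(λz. ((λq. ((λw. 7) z)) z)) :: AP] | D=∅]
t=11: [S=[clo(λz. ((λq. ((λw. 7) z)) z), ∅) :: 2] | E=∅ | C=[AP] | D=∅]
t=12: [S=∅ | E={z↦2} | C=[((λq. ((λw. 7) z)) z)] | D=[(∅, ∅, ∅)]]
t=13: [S=∅ | E={z↦2} | C=[z :: (λq. ((λw. 7) z)) :: AP] | D=[(∅, ∅, ∅)]]
t=14: [S=[2] | E={z↦2} | C=[(λq. ((λw. 7) z)) :: AP] | D=[(∅, ∅, ∅)]]
t=15: [S=[clo(λq. ((λw. 7) z), {z↦2}) :: 2] | E={z↦2} | C=[AP] | D=[(∅, ∅, ∅)]]
t=16: [S=∅ | E={q↦2, z↦2} | C=[((λw. 7) z)] | D=[(∅, {z↦2}, ∅) :: (∅, ∅, ∅)]]
t=17: [S=∅ | E={q↦2, z↦2} | C=[z :: (λw. 7) :: AP] | D=[(∅, {z↦2}, ∅) :: (∅, ∅, ∅)]]
t=18: [S=[2] | E={q↦2, z↦2} | C=[(λw. 7) :: AP] | D=[(∅, {z↦2}, ∅) :: (∅, ∅, ∅)]]
t=19: [S=[clo(λw. 7, {q↦2, z↦2}) :: 2] | E={q↦2, z↦2} | C=[AP] | D=[(∅, {z↦2}, ∅) :: (∅, ∅, ∅)]]
t=20: [S=∅ | E={w↦2, q↦2, z↦2} | C=[7] | D=[(∅, {q↦2, z↦2}, ∅) :: (∅, {z↦2}, ∅) :: (∅, ∅, ∅)]]
t=21: [S=[7] | E={w↦2, q↦2, z↦2} | C=∅ | D=[(∅, {q↦2, z↦2}, ∅) :: (∅, {z↦2}, ∅) :: (∅, ∅, ∅)]]
t=22: [S=[7] | E={q↦2, z↦2} | C=∅ | D=[(∅, {z↦2}, ∅) :: (∅, ∅, ∅)]]
t=23: [S=[7] | E={z↦2} | C=∅ | D=[(∅, ∅, ∅)]]
t=24: [S=[7] | E=∅ | C=∅ | D=∅]
→ final value 7

Answer: 7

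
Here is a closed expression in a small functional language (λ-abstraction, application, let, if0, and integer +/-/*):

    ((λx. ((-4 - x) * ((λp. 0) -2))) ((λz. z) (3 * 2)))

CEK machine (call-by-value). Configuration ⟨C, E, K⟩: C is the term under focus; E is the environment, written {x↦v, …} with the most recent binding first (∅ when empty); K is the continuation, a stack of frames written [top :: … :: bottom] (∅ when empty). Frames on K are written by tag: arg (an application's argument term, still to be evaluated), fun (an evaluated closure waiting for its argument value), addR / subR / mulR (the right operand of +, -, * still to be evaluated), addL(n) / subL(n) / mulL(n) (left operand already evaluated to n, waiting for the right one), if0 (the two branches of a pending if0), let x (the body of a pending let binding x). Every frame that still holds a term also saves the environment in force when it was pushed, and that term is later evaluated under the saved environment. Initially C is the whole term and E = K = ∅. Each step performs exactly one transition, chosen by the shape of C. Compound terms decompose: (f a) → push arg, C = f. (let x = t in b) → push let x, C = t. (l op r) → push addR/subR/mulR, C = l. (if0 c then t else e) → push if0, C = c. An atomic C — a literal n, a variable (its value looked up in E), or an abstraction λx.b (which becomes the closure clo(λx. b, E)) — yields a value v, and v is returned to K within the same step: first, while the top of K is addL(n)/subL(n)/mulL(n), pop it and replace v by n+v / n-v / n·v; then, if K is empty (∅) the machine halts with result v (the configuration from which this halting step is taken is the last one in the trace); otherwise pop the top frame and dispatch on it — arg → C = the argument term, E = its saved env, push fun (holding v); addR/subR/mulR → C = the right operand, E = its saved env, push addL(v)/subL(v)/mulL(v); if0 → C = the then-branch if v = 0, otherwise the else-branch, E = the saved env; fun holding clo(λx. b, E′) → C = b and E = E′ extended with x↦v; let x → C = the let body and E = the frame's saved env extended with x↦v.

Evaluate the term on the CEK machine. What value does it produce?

Answer: 0

Machine steps:
0. ⟨C=((λx. ((-4 - x) * ((λp. 0) -2))) ((λz. z) (3 * 2))); E=∅; K=∅⟩
1. ⟨C=(λx. ((-4 - x) * ((λp. 0) -2))); E=∅; K=[arg]⟩
2. ⟨C=((λz. z) (3 * 2)); E=∅; K=[fun]⟩
3. ⟨C=(λz. z); E=∅; K=[arg :: fun]⟩
4. ⟨C=(3 * 2); E=∅; K=[fun :: fun]⟩
5. ⟨C=3; E=∅; K=[mulR :: fun :: fun]⟩
6. ⟨C=2; E=∅; K=[mulL(3) :: fun :: fun]⟩
7. ⟨C=z; E={z↦6}; K=[fun]⟩
8. ⟨C=((-4 - x) * ((λp. 0) -2)); E={x↦6}; K=∅⟩
9. ⟨C=(-4 - x); E={x↦6}; K=[mulR]⟩
10. ⟨C=-4; E={x↦6}; K=[subR :: mulR]⟩
11. ⟨C=x; E={x↦6}; K=[subL(-4) :: mulR]⟩
12. ⟨C=((λp. 0) -2); E={x↦6}; K=[mulL(-10)]⟩
13. ⟨C=(λp. 0); E={x↦6}; K=[arg :: mulL(-10)]⟩
14. ⟨C=-2; E={x↦6}; K=[fun :: mulL(-10)]⟩
15. ⟨C=0; E={p↦-2, x↦6}; K=[mulL(-10)]⟩
→ final value 0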